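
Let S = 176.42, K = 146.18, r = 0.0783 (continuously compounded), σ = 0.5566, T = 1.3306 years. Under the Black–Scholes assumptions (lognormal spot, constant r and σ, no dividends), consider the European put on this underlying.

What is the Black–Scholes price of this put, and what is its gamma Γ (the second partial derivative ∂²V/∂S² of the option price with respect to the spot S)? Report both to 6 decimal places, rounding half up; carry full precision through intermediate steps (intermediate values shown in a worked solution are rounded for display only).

σ√T = 0.5566·√1.3306 = 0.642047
d₁ = (ln(S/K) + (r+σ²/2)T) / (σ√T) = (ln(176.42/146.18) + (0.0783+0.5566²/2)·1.3306) / 0.642047 = (0.188029 + 0.310298) / 0.642047 = 0.776153
d₂ = d₁ − σ√T = 0.776153 − 0.642047 = 0.134106
e^{−rT} = e^{−0.0783·1.3306} = 0.901058
N(−d₁) = 0.218829,  N(−d₂) = 0.446659
Put price V = K·e^{−rT}·N(−d₂) − S·N(−d₁) = 58.832456 − 38.605854 = 20.226602
φ(d₁) = (1/√(2π))·e^{−d₁²/2} = 0.295187
Γ = φ(d₁) / (S·σ·√T) = 0.002606

price = 20.226602
Γ = 0.002606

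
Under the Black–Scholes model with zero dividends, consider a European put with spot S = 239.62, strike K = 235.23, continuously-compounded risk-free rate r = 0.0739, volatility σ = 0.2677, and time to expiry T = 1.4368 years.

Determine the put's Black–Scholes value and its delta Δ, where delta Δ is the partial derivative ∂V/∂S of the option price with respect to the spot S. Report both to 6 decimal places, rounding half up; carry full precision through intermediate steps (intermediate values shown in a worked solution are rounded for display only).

price = 16.831880
Δ = -0.291515

σ√T = 0.2677·√1.4368 = 0.320883
d₁ = (ln(S/K) + (r+σ²/2)T) / (σ√T) = (ln(239.62/235.23) + (0.0739+0.2677²/2)·1.4368) / 0.320883 = (0.018491 + 0.157662) / 0.320883 = 0.548964
d₂ = d₁ − σ√T = 0.548964 − 0.320883 = 0.228081
e^{−rT} = e^{−0.0739·1.4368} = 0.899263
N(−d₁) = 0.291515,  N(−d₂) = 0.409792
Put price V = K·e^{−rT}·N(−d₂) − S·N(−d₁) = 86.684758 − 69.852879 = 16.831880
Δ = −N(−d₁) = -0.291515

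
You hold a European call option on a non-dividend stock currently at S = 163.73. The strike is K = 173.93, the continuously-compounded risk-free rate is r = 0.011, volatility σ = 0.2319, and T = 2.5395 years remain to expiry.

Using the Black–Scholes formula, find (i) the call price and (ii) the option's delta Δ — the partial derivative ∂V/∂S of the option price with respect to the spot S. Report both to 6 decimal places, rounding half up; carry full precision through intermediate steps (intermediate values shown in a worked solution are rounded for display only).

σ√T = 0.2319·√2.5395 = 0.369551
d₁ = (ln(S/K) + (r+σ²/2)T) / (σ√T) = (ln(163.73/173.93) + (0.011+0.2319²/2)·2.5395) / 0.369551 = (-0.060434 + 0.096219) / 0.369551 = 0.096832
d₂ = d₁ − σ√T = 0.096832 − 0.369551 = -0.272719
e^{−rT} = e^{−0.011·2.5395} = 0.972452
N(d₁) = 0.538570,  N(d₂) = 0.392534
Call price V = S·N(d₁) − K·e^{−rT}·N(d₂) = 88.180087 − 66.392729 = 21.787358
Δ = N(d₁) = 0.538570

price = 21.787358
Δ = 0.538570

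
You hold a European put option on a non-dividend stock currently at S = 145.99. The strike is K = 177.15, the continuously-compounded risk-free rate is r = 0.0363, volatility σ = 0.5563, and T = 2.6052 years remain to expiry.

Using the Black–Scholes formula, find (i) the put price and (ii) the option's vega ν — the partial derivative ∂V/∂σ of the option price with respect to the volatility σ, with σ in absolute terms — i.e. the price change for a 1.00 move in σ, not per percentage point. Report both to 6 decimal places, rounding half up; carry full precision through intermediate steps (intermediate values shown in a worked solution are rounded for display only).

σ√T = 0.5563·√2.6052 = 0.897903
d₁ = (ln(S/K) + (r+σ²/2)T) / (σ√T) = (ln(145.99/177.15) + (0.0363+0.5563²/2)·2.6052) / 0.897903 = (-0.193459 + 0.497684) / 0.897903 = 0.338817
d₂ = d₁ − σ√T = 0.338817 − 0.897903 = -0.559086
e^{−rT} = e^{−0.0363·2.6052} = 0.909765
N(−d₁) = 0.367374,  N(−d₂) = 0.711948
Put price V = K·e^{−rT}·N(−d₂) − S·N(−d₁) = 114.741105 − 53.632879 = 61.108226
φ(d₁) = (1/√(2π))·e^{−d₁²/2} = 0.376688
ν = S·φ(d₁)·√T = 88.761740

price = 61.108226
ν = 88.761740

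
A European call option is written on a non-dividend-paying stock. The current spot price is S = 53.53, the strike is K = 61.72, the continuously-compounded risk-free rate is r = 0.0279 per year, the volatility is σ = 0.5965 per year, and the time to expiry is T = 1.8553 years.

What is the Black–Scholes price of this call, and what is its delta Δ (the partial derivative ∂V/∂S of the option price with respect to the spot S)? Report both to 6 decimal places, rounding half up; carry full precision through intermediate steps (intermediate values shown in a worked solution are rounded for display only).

σ√T = 0.5965·√1.8553 = 0.812489
d₁ = (ln(S/K) + (r+σ²/2)T) / (σ√T) = (ln(53.53/61.72) + (0.0279+0.5965²/2)·1.8553) / 0.812489 = (-0.142366 + 0.381832) / 0.812489 = 0.294732
d₂ = d₁ − σ√T = 0.294732 − 0.812489 = -0.517757
e^{−rT} = e^{−0.0279·1.8553} = 0.949554
N(d₁) = 0.615901,  N(d₂) = 0.302314
Call price V = S·N(d₁) − K·e^{−rT}·N(d₂) = 32.969159 − 17.717546 = 15.251613
Δ = N(d₁) = 0.615901

price = 15.251613
Δ = 0.615901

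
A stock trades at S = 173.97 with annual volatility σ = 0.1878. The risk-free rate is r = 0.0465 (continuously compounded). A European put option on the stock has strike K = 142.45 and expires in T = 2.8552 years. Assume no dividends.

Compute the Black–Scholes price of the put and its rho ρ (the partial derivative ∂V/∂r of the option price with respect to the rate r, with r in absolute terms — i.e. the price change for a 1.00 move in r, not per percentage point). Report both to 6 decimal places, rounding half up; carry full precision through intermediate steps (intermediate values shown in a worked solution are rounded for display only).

price = 3.520832
ρ = -66.541037

σ√T = 0.1878·√2.8552 = 0.317332
d₁ = (ln(S/K) + (r+σ²/2)T) / (σ√T) = (ln(173.97/142.45) + (0.0465+0.1878²/2)·2.8552) / 0.317332 = (0.199892 + 0.183117) / 0.317332 = 1.206964
d₂ = d₁ − σ√T = 1.206964 − 0.317332 = 0.889632
e^{−rT} = e^{−0.0465·2.8552} = 0.875669
N(−d₁) = 0.113723,  N(−d₂) = 0.186832
Put price V = K·e^{−rT}·N(−d₂) − S·N(−d₁) = 23.305211 − 19.784379 = 3.520832
ρ = −K·T·e^{−rT}·N(−d₂) = -66.541037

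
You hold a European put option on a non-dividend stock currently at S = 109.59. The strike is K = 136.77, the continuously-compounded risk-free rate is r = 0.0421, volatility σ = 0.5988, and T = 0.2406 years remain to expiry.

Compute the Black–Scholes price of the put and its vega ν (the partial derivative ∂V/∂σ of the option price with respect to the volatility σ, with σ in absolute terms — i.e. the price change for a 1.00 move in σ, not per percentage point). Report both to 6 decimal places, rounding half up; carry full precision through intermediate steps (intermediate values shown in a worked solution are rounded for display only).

price = 30.713769
ν = 18.198738

σ√T = 0.5988·√0.2406 = 0.293717
d₁ = (ln(S/K) + (r+σ²/2)T) / (σ√T) = (ln(109.59/136.77) + (0.0421+0.5988²/2)·0.2406) / 0.293717 = (-0.221555 + 0.053264) / 0.293717 = -0.572967
d₂ = d₁ − σ√T = -0.572967 − 0.293717 = -0.866684
e^{−rT} = e^{−0.0421·0.2406} = 0.989922
N(−d₁) = 0.716666,  N(−d₂) = 0.806943
Put price V = K·e^{−rT}·N(−d₂) − S·N(−d₁) = 109.253249 − 78.539480 = 30.713769
φ(d₁) = (1/√(2π))·e^{−d₁²/2} = 0.338550
ν = S·φ(d₁)·√T = 18.198738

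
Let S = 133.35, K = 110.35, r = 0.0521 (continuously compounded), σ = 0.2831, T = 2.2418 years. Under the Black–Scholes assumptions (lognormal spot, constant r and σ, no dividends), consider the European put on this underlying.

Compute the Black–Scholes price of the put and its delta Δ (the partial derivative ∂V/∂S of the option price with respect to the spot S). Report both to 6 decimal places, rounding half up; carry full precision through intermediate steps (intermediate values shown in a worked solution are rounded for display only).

price = 6.588334
Δ = -0.175119

σ√T = 0.2831·√2.2418 = 0.423875
d₁ = (ln(S/K) + (r+σ²/2)T) / (σ√T) = (ln(133.35/110.35) + (0.0521+0.2831²/2)·2.2418) / 0.423875 = (0.189320 + 0.206633) / 0.423875 = 0.934126
d₂ = d₁ − σ√T = 0.934126 − 0.423875 = 0.510251
e^{−rT} = e^{−0.0521·2.2418} = 0.889765
N(−d₁) = 0.175119,  N(−d₂) = 0.304938
Put price V = K·e^{−rT}·N(−d₂) − S·N(−d₁) = 29.940513 − 23.352179 = 6.588334
Δ = −N(−d₁) = -0.175119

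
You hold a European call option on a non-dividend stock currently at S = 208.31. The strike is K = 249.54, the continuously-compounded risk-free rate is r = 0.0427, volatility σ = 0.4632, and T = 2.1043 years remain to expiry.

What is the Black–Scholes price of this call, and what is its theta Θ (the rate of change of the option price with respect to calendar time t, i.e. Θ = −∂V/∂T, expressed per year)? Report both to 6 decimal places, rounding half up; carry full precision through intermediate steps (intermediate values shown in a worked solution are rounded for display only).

σ√T = 0.4632·√2.1043 = 0.671927
d₁ = (ln(S/K) + (r+σ²/2)T) / (σ√T) = (ln(208.31/249.54) + (0.0427+0.4632²/2)·2.1043) / 0.671927 = (-0.180592 + 0.315597) / 0.671927 = 0.200922
d₂ = d₁ − σ√T = 0.200922 − 0.671927 = -0.471005
e^{−rT} = e^{−0.0427·2.1043} = 0.914065
N(d₁) = 0.579620,  N(d₂) = 0.318818
Call price V = S·N(d₁) − K·e^{−rT}·N(d₂) = 120.740685 − 72.721134 = 48.019551
φ(d₁) = (1/√(2π))·e^{−d₁²/2} = 0.390970
Θ = −S·φ(d₁)·σ/(2√T) − r·K·e^{−rT}·N(d₂) = −13.002856 − 3.105192 = -16.108049

price = 48.019551
Θ = -16.108049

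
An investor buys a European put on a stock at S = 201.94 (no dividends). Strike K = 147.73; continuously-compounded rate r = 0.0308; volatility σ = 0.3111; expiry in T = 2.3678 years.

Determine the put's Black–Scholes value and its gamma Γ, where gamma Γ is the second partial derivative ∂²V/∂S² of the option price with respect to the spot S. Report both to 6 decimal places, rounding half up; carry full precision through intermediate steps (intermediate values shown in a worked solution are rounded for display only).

σ√T = 0.3111·√2.3678 = 0.478710
d₁ = (ln(S/K) + (r+σ²/2)T) / (σ√T) = (ln(201.94/147.73) + (0.0308+0.3111²/2)·2.3678) / 0.478710 = (0.312584 + 0.187510) / 0.478710 = 1.044670
d₂ = d₁ − σ√T = 1.044670 − 0.478710 = 0.565960
e^{−rT} = e^{−0.0308·2.3678} = 0.929668
N(−d₁) = 0.148088,  N(−d₂) = 0.285710
Put price V = K·e^{−rT}·N(−d₂) − S·N(−d₁) = 39.239396 − 29.904820 = 9.334576
φ(d₁) = (1/√(2π))·e^{−d₁²/2} = 0.231169
Γ = φ(d₁) / (S·σ·√T) = 0.002391

price = 9.334576
Γ = 0.002391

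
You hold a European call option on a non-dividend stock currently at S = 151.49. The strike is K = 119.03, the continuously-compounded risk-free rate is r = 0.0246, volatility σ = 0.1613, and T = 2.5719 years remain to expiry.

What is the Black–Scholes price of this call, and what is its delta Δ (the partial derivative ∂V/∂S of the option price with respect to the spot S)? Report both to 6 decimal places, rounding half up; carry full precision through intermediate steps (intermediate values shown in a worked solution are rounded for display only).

σ√T = 0.1613·√2.5719 = 0.258679
d₁ = (ln(S/K) + (r+σ²/2)T) / (σ√T) = (ln(151.49/119.03) + (0.0246+0.1613²/2)·2.5719) / 0.258679 = (0.241144 + 0.096726) / 0.258679 = 1.306136
d₂ = d₁ − σ√T = 1.306136 − 0.258679 = 1.047457
e^{−rT} = e^{−0.0246·2.5719} = 0.938691
N(d₁) = 0.904247,  N(d₂) = 0.852556
Call price V = S·N(d₁) − K·e^{−rT}·N(d₂) = 136.984365 − 95.258096 = 41.726269
Δ = N(d₁) = 0.904247

price = 41.726269
Δ = 0.904247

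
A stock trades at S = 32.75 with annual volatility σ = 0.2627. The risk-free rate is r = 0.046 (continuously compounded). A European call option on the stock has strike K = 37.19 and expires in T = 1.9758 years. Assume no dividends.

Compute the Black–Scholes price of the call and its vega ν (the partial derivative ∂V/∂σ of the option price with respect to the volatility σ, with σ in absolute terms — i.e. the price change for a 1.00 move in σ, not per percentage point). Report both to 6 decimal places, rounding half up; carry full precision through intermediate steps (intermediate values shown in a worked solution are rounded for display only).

σ√T = 0.2627·√1.9758 = 0.369259
d₁ = (ln(S/K) + (r+σ²/2)T) / (σ√T) = (ln(32.75/37.19) + (0.046+0.2627²/2)·1.9758) / 0.369259 = (-0.127137 + 0.159063) / 0.369259 = 0.086460
d₂ = d₁ − σ√T = 0.086460 − 0.369259 = -0.282800
e^{−rT} = e^{−0.046·1.9758} = 0.913121
N(d₁) = 0.534450,  N(d₂) = 0.388665
Call price V = S·N(d₁) − K·e^{−rT}·N(d₂) = 17.503223 − 13.198672 = 4.304551
φ(d₁) = (1/√(2π))·e^{−d₁²/2} = 0.397454
ν = S·φ(d₁)·√T = 18.296567

price = 4.304551
ν = 18.296567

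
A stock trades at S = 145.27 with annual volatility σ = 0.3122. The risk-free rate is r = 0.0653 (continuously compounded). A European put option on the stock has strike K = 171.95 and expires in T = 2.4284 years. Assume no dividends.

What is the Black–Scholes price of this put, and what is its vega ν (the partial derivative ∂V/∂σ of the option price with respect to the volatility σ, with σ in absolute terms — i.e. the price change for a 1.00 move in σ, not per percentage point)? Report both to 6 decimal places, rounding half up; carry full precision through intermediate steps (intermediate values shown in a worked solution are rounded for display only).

price = 28.799049
ν = 88.101541

σ√T = 0.3122·√2.4284 = 0.486511
d₁ = (ln(S/K) + (r+σ²/2)T) / (σ√T) = (ln(145.27/171.95) + (0.0653+0.3122²/2)·2.4284) / 0.486511 = (-0.168610 + 0.276921) / 0.486511 = 0.222629
d₂ = d₁ − σ√T = 0.222629 − 0.486511 = -0.263882
e^{−rT} = e^{−0.0653·2.4284} = 0.853359
N(−d₁) = 0.411912,  N(−d₂) = 0.604065
Put price V = K·e^{−rT}·N(−d₂) − S·N(−d₁) = 88.637526 − 59.838477 = 28.799049
φ(d₁) = (1/√(2π))·e^{−d₁²/2} = 0.389177
ν = S·φ(d₁)·√T = 88.101541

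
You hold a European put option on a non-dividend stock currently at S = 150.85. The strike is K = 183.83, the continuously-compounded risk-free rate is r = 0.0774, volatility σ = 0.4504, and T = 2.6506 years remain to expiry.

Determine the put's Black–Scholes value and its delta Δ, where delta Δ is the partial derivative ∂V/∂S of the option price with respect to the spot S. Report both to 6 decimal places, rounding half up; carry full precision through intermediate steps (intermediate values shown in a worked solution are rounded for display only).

price = 42.444060
Δ = -0.353171

σ√T = 0.4504·√2.6506 = 0.733281
d₁ = (ln(S/K) + (r+σ²/2)T) / (σ√T) = (ln(150.85/183.83) + (0.0774+0.4504²/2)·2.6506) / 0.733281 = (-0.197725 + 0.474007) / 0.733281 = 0.376774
d₂ = d₁ − σ√T = 0.376774 − 0.733281 = -0.356507
e^{−rT} = e^{−0.0774·2.6506} = 0.814520
N(−d₁) = 0.353171,  N(−d₂) = 0.639269
Put price V = K·e^{−rT}·N(−d₂) − S·N(−d₁) = 95.719849 − 53.275789 = 42.444060
Δ = −N(−d₁) = -0.353171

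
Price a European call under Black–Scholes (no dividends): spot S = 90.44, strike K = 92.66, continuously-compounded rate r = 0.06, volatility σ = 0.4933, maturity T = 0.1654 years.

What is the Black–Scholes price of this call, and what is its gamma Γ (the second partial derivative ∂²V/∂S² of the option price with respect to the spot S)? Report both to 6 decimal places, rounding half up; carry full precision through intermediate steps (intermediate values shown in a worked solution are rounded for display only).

σ√T = 0.4933·√0.1654 = 0.200622
d₁ = (ln(S/K) + (r+σ²/2)T) / (σ√T) = (ln(90.44/92.66) + (0.06+0.4933²/2)·0.1654) / 0.200622 = (-0.024250 + 0.030049) / 0.200622 = 0.028902
d₂ = d₁ − σ√T = 0.028902 − 0.200622 = -0.171720
e^{−rT} = e^{−0.06·0.1654} = 0.990125
N(d₁) = 0.511529,  N(d₂) = 0.431829
Call price V = S·N(d₁) − K·e^{−rT}·N(d₂) = 46.262650 − 39.618128 = 6.644522
φ(d₁) = (1/√(2π))·e^{−d₁²/2} = 0.398776
Γ = φ(d₁) / (S·σ·√T) = 0.021978

price = 6.644522
Γ = 0.021978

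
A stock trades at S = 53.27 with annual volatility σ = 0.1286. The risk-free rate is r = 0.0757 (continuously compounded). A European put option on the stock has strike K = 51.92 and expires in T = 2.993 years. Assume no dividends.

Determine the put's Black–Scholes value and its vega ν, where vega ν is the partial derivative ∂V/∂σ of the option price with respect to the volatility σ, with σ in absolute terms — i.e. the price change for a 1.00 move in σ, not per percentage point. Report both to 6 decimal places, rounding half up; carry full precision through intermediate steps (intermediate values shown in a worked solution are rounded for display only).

σ√T = 0.1286·√2.993 = 0.222482
d₁ = (ln(S/K) + (r+σ²/2)T) / (σ√T) = (ln(53.27/51.92) + (0.0757+0.1286²/2)·2.993) / 0.222482 = (0.025669 + 0.251319) / 0.222482 = 1.244994
d₂ = d₁ − σ√T = 1.244994 − 0.222482 = 1.022512
e^{−rT} = e^{−0.0757·2.993} = 0.797263
N(−d₁) = 0.106567,  N(−d₂) = 0.153269
Put price V = K·e^{−rT}·N(−d₂) − S·N(−d₁) = 6.344415 − 5.676823 = 0.667592
φ(d₁) = (1/√(2π))·e^{−d₁²/2} = 0.183793
ν = S·φ(d₁)·√T = 16.938139

price = 0.667592
ν = 16.938139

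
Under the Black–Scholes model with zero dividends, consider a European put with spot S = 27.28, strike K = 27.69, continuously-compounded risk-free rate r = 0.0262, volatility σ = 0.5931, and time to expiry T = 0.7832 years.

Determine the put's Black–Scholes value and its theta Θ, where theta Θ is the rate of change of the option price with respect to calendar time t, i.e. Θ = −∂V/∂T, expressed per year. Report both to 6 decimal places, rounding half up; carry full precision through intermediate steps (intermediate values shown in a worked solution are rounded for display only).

price = 5.555834
Θ = -3.087314

σ√T = 0.5931·√0.7832 = 0.524885
d₁ = (ln(S/K) + (r+σ²/2)T) / (σ√T) = (ln(27.28/27.69) + (0.0262+0.5931²/2)·0.7832) / 0.524885 = (-0.014918 + 0.158272) / 0.524885 = 0.273116
d₂ = d₁ − σ√T = 0.273116 − 0.524885 = -0.251769
e^{−rT} = e^{−0.0262·0.7832} = 0.979689
N(−d₁) = 0.392382,  N(−d₂) = 0.599390
Put price V = K·e^{−rT}·N(−d₂) − S·N(−d₁) = 16.260016 − 10.704181 = 5.555834
φ(d₁) = (1/√(2π))·e^{−d₁²/2} = 0.384337
Θ = −S·φ(d₁)·σ/(2√T) + r·K·e^{−rT}·N(−d₂) = −3.513326 + 0.426012 = -3.087314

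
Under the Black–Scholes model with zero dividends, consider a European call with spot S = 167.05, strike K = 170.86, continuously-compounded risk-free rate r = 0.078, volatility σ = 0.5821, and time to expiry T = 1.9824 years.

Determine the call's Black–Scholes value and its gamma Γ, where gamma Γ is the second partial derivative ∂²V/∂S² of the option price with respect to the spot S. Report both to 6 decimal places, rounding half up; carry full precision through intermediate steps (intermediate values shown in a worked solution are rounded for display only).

σ√T = 0.5821·√1.9824 = 0.819584
d₁ = (ln(S/K) + (r+σ²/2)T) / (σ√T) = (ln(167.05/170.86) + (0.078+0.5821²/2)·1.9824) / 0.819584 = (-0.022551 + 0.490486) / 0.819584 = 0.570942
d₂ = d₁ − σ√T = 0.570942 − 0.819584 = -0.248642
e^{−rT} = e^{−0.078·1.9824} = 0.856735
N(d₁) = 0.715980,  N(d₂) = 0.401819
Call price V = S·N(d₁) − K·e^{−rT}·N(d₂) = 119.604532 − 58.818921 = 60.785611
φ(d₁) = (1/√(2π))·e^{−d₁²/2} = 0.338942
Γ = φ(d₁) / (S·σ·√T) = 0.002476

price = 60.785611
Γ = 0.002476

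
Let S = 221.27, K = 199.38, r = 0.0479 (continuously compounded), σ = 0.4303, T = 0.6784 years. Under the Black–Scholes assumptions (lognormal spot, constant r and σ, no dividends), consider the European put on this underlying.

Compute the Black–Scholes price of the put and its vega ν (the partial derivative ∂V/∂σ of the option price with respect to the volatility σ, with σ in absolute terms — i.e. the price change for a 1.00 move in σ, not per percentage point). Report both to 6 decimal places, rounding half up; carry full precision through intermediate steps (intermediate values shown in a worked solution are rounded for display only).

σ√T = 0.4303·√0.6784 = 0.354417
d₁ = (ln(S/K) + (r+σ²/2)T) / (σ√T) = (ln(221.27/199.38) + (0.0479+0.4303²/2)·0.6784) / 0.354417 = (0.104171 + 0.095301) / 0.354417 = 0.562818
d₂ = d₁ − σ√T = 0.562818 − 0.354417 = 0.208401
e^{−rT} = e^{−0.0479·0.6784} = 0.968027
N(−d₁) = 0.286779,  N(−d₂) = 0.417458
Put price V = K·e^{−rT}·N(−d₂) − S·N(−d₁) = 80.571547 − 63.455687 = 17.115860
φ(d₁) = (1/√(2π))·e^{−d₁²/2} = 0.340507
ν = S·φ(d₁)·√T = 62.057045

price = 17.115860
ν = 62.057045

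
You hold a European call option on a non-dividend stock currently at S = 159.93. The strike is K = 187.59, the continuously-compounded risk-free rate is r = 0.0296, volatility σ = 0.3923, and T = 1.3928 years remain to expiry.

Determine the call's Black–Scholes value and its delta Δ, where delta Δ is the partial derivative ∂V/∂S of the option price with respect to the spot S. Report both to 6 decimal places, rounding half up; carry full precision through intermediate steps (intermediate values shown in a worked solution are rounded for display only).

price = 22.065157
Δ = 0.490419

σ√T = 0.3923·√1.3928 = 0.462980
d₁ = (ln(S/K) + (r+σ²/2)T) / (σ√T) = (ln(159.93/187.59) + (0.0296+0.3923²/2)·1.3928) / 0.462980 = (-0.159523 + 0.148402) / 0.462980 = -0.024019
d₂ = d₁ − σ√T = -0.024019 − 0.462980 = -0.486999
e^{−rT} = e^{−0.0296·1.3928} = 0.959611
N(d₁) = 0.490419,  N(d₂) = 0.313129
Call price V = S·N(d₁) − K·e^{−rT}·N(d₂) = 78.432689 − 56.367532 = 22.065157
Δ = N(d₁) = 0.490419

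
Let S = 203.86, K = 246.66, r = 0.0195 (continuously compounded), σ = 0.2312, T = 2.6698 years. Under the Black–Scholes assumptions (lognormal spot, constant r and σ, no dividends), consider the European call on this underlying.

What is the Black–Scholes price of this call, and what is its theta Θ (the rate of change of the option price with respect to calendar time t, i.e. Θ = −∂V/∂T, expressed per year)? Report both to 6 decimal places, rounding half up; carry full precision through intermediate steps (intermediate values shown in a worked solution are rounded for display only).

σ√T = 0.2312·√2.6698 = 0.377770
d₁ = (ln(S/K) + (r+σ²/2)T) / (σ√T) = (ln(203.86/246.66) + (0.0195+0.2312²/2)·2.6698) / 0.377770 = (-0.190577 + 0.123416) / 0.377770 = -0.177784
d₂ = d₁ − σ√T = -0.177784 − 0.377770 = -0.555553
e^{−rT} = e^{−0.0195·2.6698} = 0.949271
N(d₁) = 0.429446,  N(d₂) = 0.289258
Call price V = S·N(d₁) − K·e^{−rT}·N(d₂) = 87.546952 − 67.728958 = 19.817994
φ(d₁) = (1/√(2π))·e^{−d₁²/2} = 0.392687
Θ = −S·φ(d₁)·σ/(2√T) − r·K·e^{−rT}·N(d₂) = −5.663660 − 1.320715 = -6.984375

price = 19.817994
Θ = -6.984375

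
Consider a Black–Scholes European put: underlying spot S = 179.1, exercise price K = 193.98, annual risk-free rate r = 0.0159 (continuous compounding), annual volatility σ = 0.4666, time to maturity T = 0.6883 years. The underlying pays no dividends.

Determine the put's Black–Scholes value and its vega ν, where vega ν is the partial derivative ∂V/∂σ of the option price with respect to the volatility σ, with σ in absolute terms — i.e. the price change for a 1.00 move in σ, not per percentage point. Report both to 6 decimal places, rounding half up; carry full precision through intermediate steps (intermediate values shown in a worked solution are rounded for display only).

σ√T = 0.4666·√0.6883 = 0.387109
d₁ = (ln(S/K) + (r+σ²/2)T) / (σ√T) = (ln(179.1/193.98) + (0.0159+0.4666²/2)·0.6883) / 0.387109 = (-0.079811 + 0.085871) / 0.387109 = 0.015655
d₂ = d₁ − σ√T = 0.015655 − 0.387109 = -0.371455
e^{−rT} = e^{−0.0159·0.6883} = 0.989116
N(−d₁) = 0.493755,  N(−d₂) = 0.644851
Put price V = K·e^{−rT}·N(−d₂) − S·N(−d₁) = 123.726617 − 88.431518 = 35.295099
φ(d₁) = (1/√(2π))·e^{−d₁²/2} = 0.398893
ν = S·φ(d₁)·√T = 59.270873

price = 35.295099
ν = 59.270873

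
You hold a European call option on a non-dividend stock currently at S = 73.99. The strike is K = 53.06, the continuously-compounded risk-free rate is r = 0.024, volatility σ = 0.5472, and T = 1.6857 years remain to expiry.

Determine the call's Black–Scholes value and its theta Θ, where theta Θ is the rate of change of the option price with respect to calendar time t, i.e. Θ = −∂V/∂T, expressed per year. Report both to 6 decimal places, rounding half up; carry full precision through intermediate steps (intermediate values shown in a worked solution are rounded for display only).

σ√T = 0.5472·√1.6857 = 0.710454
d₁ = (ln(S/K) + (r+σ²/2)T) / (σ√T) = (ln(73.99/53.06) + (0.024+0.5472²/2)·1.6857) / 0.710454 = (0.332507 + 0.292830) / 0.710454 = 0.880192
d₂ = d₁ − σ√T = 0.880192 − 0.710454 = 0.169737
e^{−rT} = e^{−0.024·1.6857} = 0.960351
N(d₁) = 0.810622,  N(d₂) = 0.567392
Call price V = S·N(d₁) − K·e^{−rT}·N(d₂) = 59.977943 − 28.912125 = 31.065818
φ(d₁) = (1/√(2π))·e^{−d₁²/2} = 0.270818
Θ = −S·φ(d₁)·σ/(2√T) − r·K·e^{−rT}·N(d₂) = −4.222571 − 0.693891 = -4.916462

price = 31.065818
Θ = -4.916462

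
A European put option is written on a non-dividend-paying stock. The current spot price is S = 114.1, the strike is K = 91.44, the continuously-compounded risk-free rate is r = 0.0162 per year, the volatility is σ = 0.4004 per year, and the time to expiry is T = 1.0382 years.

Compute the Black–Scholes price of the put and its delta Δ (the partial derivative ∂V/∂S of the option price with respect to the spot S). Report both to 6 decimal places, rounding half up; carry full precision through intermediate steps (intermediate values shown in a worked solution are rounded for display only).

price = 7.075558
Δ = -0.215385

σ√T = 0.4004·√1.0382 = 0.407976
d₁ = (ln(S/K) + (r+σ²/2)T) / (σ√T) = (ln(114.1/91.44) + (0.0162+0.4004²/2)·1.0382) / 0.407976 = (0.221392 + 0.100041) / 0.407976 = 0.787873
d₂ = d₁ − σ√T = 0.787873 − 0.407976 = 0.379897
e^{−rT} = e^{−0.0162·1.0382} = 0.983322
N(−d₁) = 0.215385,  N(−d₂) = 0.352011
Put price V = K·e^{−rT}·N(−d₂) − S·N(−d₁) = 31.651041 − 24.575483 = 7.075558
Δ = −N(−d₁) = -0.215385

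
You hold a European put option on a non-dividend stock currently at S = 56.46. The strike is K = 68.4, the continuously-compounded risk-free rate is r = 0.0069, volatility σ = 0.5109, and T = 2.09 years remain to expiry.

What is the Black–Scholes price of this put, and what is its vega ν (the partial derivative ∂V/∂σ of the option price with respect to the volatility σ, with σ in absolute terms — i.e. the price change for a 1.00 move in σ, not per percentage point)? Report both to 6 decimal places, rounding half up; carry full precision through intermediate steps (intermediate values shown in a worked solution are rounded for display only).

price = 23.812986
ν = 32.292787

σ√T = 0.5109·√2.09 = 0.738600
d₁ = (ln(S/K) + (r+σ²/2)T) / (σ√T) = (ln(56.46/68.4) + (0.0069+0.5109²/2)·2.09) / 0.738600 = (-0.191840 + 0.287186) / 0.738600 = 0.129089
d₂ = d₁ − σ√T = 0.129089 − 0.738600 = -0.609510
e^{−rT} = e^{−0.0069·2.09} = 0.985682
N(−d₁) = 0.448644,  N(−d₂) = 0.728907
Put price V = K·e^{−rT}·N(−d₂) − S·N(−d₁) = 49.143399 − 25.330413 = 23.812986
φ(d₁) = (1/√(2π))·e^{−d₁²/2} = 0.395632
ν = S·φ(d₁)·√T = 32.292787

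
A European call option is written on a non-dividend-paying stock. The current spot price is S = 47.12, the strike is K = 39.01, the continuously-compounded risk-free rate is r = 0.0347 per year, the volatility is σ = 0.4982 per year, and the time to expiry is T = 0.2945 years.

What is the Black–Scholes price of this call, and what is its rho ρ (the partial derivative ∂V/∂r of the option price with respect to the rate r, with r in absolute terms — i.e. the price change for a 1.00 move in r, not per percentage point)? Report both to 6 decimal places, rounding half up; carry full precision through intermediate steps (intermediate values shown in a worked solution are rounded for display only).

price = 10.047010
ρ = 8.257602

σ√T = 0.4982·√0.2945 = 0.270362
d₁ = (ln(S/K) + (r+σ²/2)T) / (σ√T) = (ln(47.12/39.01) + (0.0347+0.4982²/2)·0.2945) / 0.270362 = (0.188880 + 0.046767) / 0.270362 = 0.871595
d₂ = d₁ − σ√T = 0.871595 − 0.270362 = 0.601233
e^{−rT} = e^{−0.0347·0.2945} = 0.989833
N(d₁) = 0.808285,  N(d₂) = 0.726157
Call price V = S·N(d₁) − K·e^{−rT}·N(d₂) = 38.086406 − 28.039396 = 10.047010
ρ = K·T·e^{−rT}·N(d₂) = 8.257602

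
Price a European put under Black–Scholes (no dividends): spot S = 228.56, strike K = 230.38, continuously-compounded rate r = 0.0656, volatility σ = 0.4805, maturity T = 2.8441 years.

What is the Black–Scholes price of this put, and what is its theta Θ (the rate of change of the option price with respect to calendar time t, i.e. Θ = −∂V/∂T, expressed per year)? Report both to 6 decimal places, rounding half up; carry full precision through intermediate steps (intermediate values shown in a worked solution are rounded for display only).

price = 48.845098
Θ = -3.491691

σ√T = 0.4805·√2.8441 = 0.810337
d₁ = (ln(S/K) + (r+σ²/2)T) / (σ√T) = (ln(228.56/230.38) + (0.0656+0.4805²/2)·2.8441) / 0.810337 = (-0.007931 + 0.514896) / 0.810337 = 0.625622
d₂ = d₁ − σ√T = 0.625622 − 0.810337 = -0.184715
e^{−rT} = e^{−0.0656·2.8441} = 0.829798
N(−d₁) = 0.265781,  N(−d₂) = 0.573274
Put price V = K·e^{−rT}·N(−d₂) − S·N(−d₁) = 109.592105 − 60.747007 = 48.845098
φ(d₁) = (1/√(2π))·e^{−d₁²/2} = 0.328033
Θ = −S·φ(d₁)·σ/(2√T) + r·K·e^{−rT}·N(−d₂) = −10.680933 + 7.189242 = -3.491691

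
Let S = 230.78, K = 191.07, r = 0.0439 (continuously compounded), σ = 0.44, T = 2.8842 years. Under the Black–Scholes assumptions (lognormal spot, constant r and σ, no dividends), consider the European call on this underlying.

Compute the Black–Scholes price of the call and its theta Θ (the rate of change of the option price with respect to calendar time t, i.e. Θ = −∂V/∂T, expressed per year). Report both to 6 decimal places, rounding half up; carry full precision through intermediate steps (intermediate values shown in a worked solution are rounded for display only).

price = 94.174147
Θ = -12.528036

σ√T = 0.44·√2.8842 = 0.747249
d₁ = (ln(S/K) + (r+σ²/2)T) / (σ√T) = (ln(230.78/191.07) + (0.0439+0.44²/2)·2.8842) / 0.747249 = (0.188825 + 0.405807) / 0.747249 = 0.795761
d₂ = d₁ − σ√T = 0.795761 − 0.747249 = 0.048512
e^{−rT} = e^{−0.0439·2.8842} = 0.881072
N(d₁) = 0.786915,  N(d₂) = 0.519346
Call price V = S·N(d₁) − K·e^{−rT}·N(d₂) = 181.604162 − 87.430014 = 94.174147
φ(d₁) = (1/√(2π))·e^{−d₁²/2} = 0.290673
Θ = −S·φ(d₁)·σ/(2√T) − r·K·e^{−rT}·N(d₂) = −8.689859 − 3.838178 = -12.528036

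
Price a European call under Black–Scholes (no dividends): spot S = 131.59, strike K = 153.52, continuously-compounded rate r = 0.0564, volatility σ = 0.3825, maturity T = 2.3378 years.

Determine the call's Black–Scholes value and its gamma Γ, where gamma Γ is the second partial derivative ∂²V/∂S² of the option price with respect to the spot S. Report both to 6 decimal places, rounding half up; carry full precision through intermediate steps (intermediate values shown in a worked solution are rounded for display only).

σ√T = 0.3825·√2.3378 = 0.584837
d₁ = (ln(S/K) + (r+σ²/2)T) / (σ√T) = (ln(131.59/153.52) + (0.0564+0.3825²/2)·2.3378) / 0.584837 = (-0.154140 + 0.302869) / 0.584837 = 0.254309
d₂ = d₁ − σ√T = 0.254309 − 0.584837 = -0.330528
e^{−rT} = e^{−0.0564·2.3378} = 0.876471
N(d₁) = 0.600372,  N(d₂) = 0.370500
Call price V = S·N(d₁) − K·e^{−rT}·N(d₂) = 79.002901 − 49.852978 = 29.149923
φ(d₁) = (1/√(2π))·e^{−d₁²/2} = 0.386248
Γ = φ(d₁) / (S·σ·√T) = 0.005019

price = 29.149923
Γ = 0.005019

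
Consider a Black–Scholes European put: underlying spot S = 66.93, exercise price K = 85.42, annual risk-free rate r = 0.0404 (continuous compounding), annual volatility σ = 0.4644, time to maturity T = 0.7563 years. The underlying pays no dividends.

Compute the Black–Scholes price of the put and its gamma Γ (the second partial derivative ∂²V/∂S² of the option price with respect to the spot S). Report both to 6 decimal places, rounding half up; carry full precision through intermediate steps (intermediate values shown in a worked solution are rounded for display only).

σ√T = 0.4644·√0.7563 = 0.403868
d₁ = (ln(S/K) + (r+σ²/2)T) / (σ√T) = (ln(66.93/85.42) + (0.0404+0.4644²/2)·0.7563) / 0.403868 = (-0.243933 + 0.112109) / 0.403868 = -0.326403
d₂ = d₁ − σ√T = -0.326403 − 0.403868 = -0.730271
e^{−rT} = e^{−0.0404·0.7563} = 0.969908
N(−d₁) = 0.627940,  N(−d₂) = 0.767388
Put price V = K·e^{−rT}·N(−d₂) − S·N(−d₁) = 63.577698 − 42.028052 = 21.549645
φ(d₁) = (1/√(2π))·e^{−d₁²/2} = 0.378247
Γ = φ(d₁) / (S·σ·√T) = 0.013993

price = 21.549645
Γ = 0.013993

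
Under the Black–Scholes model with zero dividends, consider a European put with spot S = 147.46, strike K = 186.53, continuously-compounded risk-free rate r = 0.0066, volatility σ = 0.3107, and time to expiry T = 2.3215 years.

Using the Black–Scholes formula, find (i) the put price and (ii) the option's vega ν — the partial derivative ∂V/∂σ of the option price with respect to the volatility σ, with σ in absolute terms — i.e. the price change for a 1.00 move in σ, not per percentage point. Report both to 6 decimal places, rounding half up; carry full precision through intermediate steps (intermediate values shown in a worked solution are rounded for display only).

σ√T = 0.3107·√2.3215 = 0.473397
d₁ = (ln(S/K) + (r+σ²/2)T) / (σ√T) = (ln(147.46/186.53) + (0.0066+0.3107²/2)·2.3215) / 0.473397 = (-0.235035 + 0.127374) / 0.473397 = -0.227422
d₂ = d₁ − σ√T = -0.227422 − 0.473397 = -0.700819
e^{−rT} = e^{−0.0066·2.3215} = 0.984795
N(−d₁) = 0.589952,  N(−d₂) = 0.758292
Put price V = K·e^{−rT}·N(−d₂) − S·N(−d₁) = 139.293528 − 86.994339 = 52.299189
φ(d₁) = (1/√(2π))·e^{−d₁²/2} = 0.388758
ν = S·φ(d₁)·√T = 87.344917

price = 52.299189
ν = 87.344917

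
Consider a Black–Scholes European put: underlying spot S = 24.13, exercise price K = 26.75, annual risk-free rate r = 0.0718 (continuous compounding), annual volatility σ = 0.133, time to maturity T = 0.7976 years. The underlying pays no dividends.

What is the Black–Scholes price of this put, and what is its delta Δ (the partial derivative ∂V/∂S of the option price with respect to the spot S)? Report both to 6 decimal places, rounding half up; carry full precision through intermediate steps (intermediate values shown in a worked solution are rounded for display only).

price = 1.820914
Δ = -0.627897

σ√T = 0.133·√0.7976 = 0.118780
d₁ = (ln(S/K) + (r+σ²/2)T) / (σ√T) = (ln(24.13/26.75) + (0.0718+0.133²/2)·0.7976) / 0.118780 = (-0.103079 + 0.064322) / 0.118780 = -0.326288
d₂ = d₁ − σ√T = -0.326288 − 0.118780 = -0.445068
e^{−rT} = e^{−0.0718·0.7976} = 0.944341
N(−d₁) = 0.627897,  N(−d₂) = 0.671865
Put price V = K·e^{−rT}·N(−d₂) − S·N(−d₁) = 16.972060 − 15.151147 = 1.820914
Δ = −N(−d₁) = -0.627897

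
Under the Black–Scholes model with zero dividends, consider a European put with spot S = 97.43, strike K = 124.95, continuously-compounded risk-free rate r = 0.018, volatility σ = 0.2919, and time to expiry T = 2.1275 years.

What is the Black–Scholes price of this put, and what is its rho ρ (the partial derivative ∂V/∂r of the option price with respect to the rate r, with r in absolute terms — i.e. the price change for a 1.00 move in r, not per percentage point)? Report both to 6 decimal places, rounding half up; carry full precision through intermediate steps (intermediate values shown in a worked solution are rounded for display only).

σ√T = 0.2919·√2.1275 = 0.425764
d₁ = (ln(S/K) + (r+σ²/2)T) / (σ√T) = (ln(97.43/124.95) + (0.018+0.2919²/2)·2.1275) / 0.425764 = (-0.248779 + 0.128932) / 0.425764 = -0.281487
d₂ = d₁ − σ√T = -0.281487 − 0.425764 = -0.707251
e^{−rT} = e^{−0.018·2.1275} = 0.962429
N(−d₁) = 0.610832,  N(−d₂) = 0.760295
Put price V = K·e^{−rT}·N(−d₂) − S·N(−d₁) = 91.429624 − 59.513318 = 31.916306
ρ = −K·T·e^{−rT}·N(−d₂) = -194.516525

price = 31.916306
ρ = -194.516525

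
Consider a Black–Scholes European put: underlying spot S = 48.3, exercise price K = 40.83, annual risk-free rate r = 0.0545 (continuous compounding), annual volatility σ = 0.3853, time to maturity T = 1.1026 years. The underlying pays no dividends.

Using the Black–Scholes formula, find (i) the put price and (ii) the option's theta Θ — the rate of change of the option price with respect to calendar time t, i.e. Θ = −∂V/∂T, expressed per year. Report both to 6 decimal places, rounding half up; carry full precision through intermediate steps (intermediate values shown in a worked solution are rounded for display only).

σ√T = 0.3853·√1.1026 = 0.404583
d₁ = (ln(S/K) + (r+σ²/2)T) / (σ√T) = (ln(48.3/40.83) + (0.0545+0.3853²/2)·1.1026) / 0.404583 = (0.168014 + 0.141936) / 0.404583 = 0.766097
d₂ = d₁ − σ√T = 0.766097 − 0.404583 = 0.361513
e^{−rT} = e^{−0.0545·1.1026} = 0.941678
N(−d₁) = 0.221809,  N(−d₂) = 0.358858
Put price V = K·e^{−rT}·N(−d₂) − S·N(−d₁) = 13.797624 − 10.713392 = 3.084232
φ(d₁) = (1/√(2π))·e^{−d₁²/2} = 0.297485
Θ = −S·φ(d₁)·σ/(2√T) + r·K·e^{−rT}·N(−d₂) = −2.636165 + 0.751971 = -1.884194

price = 3.084232
Θ = -1.884194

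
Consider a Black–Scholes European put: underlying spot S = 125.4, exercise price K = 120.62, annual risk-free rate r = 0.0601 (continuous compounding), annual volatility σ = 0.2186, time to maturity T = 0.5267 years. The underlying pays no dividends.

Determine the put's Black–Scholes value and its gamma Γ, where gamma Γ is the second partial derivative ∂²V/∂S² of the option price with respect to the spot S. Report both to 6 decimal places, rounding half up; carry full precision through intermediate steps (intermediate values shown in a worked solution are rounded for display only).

σ√T = 0.2186·√0.5267 = 0.158647
d₁ = (ln(S/K) + (r+σ²/2)T) / (σ√T) = (ln(125.4/120.62) + (0.0601+0.2186²/2)·0.5267) / 0.158647 = (0.038864 + 0.044239) / 0.158647 = 0.523821
d₂ = d₁ − σ√T = 0.523821 − 0.158647 = 0.365174
e^{−rT} = e^{−0.0601·0.5267} = 0.968841
N(−d₁) = 0.300202,  N(−d₂) = 0.357491
Put price V = K·e^{−rT}·N(−d₂) − S·N(−d₁) = 41.776946 − 37.645271 = 4.131675
φ(d₁) = (1/√(2π))·e^{−d₁²/2} = 0.347798
Γ = φ(d₁) / (S·σ·√T) = 0.017482

price = 4.131675
Γ = 0.017482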